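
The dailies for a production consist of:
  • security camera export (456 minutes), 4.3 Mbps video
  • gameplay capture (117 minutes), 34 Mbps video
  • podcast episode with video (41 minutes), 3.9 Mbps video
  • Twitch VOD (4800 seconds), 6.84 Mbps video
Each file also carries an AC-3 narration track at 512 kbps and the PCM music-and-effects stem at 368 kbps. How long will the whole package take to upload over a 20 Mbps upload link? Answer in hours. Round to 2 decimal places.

6.05 hours

Audio total: 512 + 368 = 880 kbps = 0.880 Mbps.
security camera export: 5.180 Mbps × 27360 s = 141724.8 Mb
gameplay capture: 34.880 Mbps × 7020 s = 244857.6 Mb
podcast episode with video: 4.780 Mbps × 2460 s = 11758.8 Mb
Twitch VOD: 7.720 Mbps × 4800 s = 37056.0 Mb
Total: 435397.2 Mb = 54424.7 MB.
At 20 Mbps: 435397.2 / 20 = 21770 s ≈ 6.05 hours.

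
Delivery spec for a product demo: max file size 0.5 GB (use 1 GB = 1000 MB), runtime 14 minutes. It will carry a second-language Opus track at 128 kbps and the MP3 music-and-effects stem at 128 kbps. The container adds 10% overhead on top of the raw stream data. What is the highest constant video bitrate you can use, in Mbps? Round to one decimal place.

4.1 Mbps

Budget: 0.5 GB = 4000.0 Mb.
Stream payload after overhead: 4000.0 / 1.10 = 3636.4 Mb.
14 min = 840 s
Total bitrate budget: 3636.4 Mb / 840 s = 4.329 Mbps.
Audio total: 128 + 128 = 256 kbps = 0.256 Mbps.
Video: 4.329 − 0.256 = 4.073 Mbps.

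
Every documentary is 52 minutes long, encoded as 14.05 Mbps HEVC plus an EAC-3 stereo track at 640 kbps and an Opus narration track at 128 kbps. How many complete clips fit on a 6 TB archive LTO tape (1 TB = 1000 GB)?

1038

52 min = 3120 s
Audio total: 640 + 128 = 768 kbps = 0.768 Mbps.
Total bitrate: 14.818 Mbps.
Per item: 14.818 Mbps × 3120 s = 46,232 Mb = 5,779 MB.
Capacity: 6 TB = 48,000,000 Mb; 1038.24 items → 1038 complete.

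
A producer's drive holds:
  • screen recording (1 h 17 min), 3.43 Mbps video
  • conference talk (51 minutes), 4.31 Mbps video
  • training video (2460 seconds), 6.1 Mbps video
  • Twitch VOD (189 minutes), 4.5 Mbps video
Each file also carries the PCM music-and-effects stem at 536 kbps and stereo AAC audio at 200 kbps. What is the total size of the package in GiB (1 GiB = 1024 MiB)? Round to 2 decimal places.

Audio total: 536 + 200 = 736 kbps = 0.736 Mbps.
screen recording: 4.166 Mbps × 4620 s = 19246.9 Mb
conference talk: 5.046 Mbps × 3060 s = 15440.8 Mb
training video: 6.836 Mbps × 2460 s = 16816.6 Mb
Twitch VOD: 5.236 Mbps × 11340 s = 59376.2 Mb
Total: 110880.5 Mb = 13860.1 MB.
= 12.91 GiB.

12.91 GiB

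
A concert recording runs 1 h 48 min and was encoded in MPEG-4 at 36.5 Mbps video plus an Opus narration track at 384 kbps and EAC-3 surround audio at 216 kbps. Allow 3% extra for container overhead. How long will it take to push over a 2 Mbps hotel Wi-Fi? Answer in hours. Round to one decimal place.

1 h 48 min = 108 min = 6480 s
Audio total: 384 + 216 = 600 kbps = 0.600 Mbps.
Total bitrate: 37.100 Mbps.
File: 37.100 Mbps × 6480 s = 240408.0 Mb.
With 3% container overhead: ×1.03. → 247620.2 Mb.
At 2 Mbps: 247620.2 / 2 = 123810.1 s ≈ 34.4 hours.

34.4 hours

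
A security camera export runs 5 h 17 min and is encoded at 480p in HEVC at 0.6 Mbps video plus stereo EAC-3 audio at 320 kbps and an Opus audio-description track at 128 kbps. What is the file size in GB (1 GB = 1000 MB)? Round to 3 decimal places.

2.492 GB

5 h 17 min = 317 min = 19020 s
Audio total: 320 + 128 = 448 kbps = 0.448 Mbps.
Total bitrate: 0.6 + 0.448 = 1.048 Mbps.
Stream data: 1.048 Mbps × 19020 s = 19933.0 Mb.
19,933 Mb ÷ 8 = 2,492 MB → 2.492 GB.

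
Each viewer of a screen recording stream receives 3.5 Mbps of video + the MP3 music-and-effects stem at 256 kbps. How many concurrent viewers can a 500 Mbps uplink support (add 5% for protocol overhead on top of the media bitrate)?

126

Audio: 256 kbps = 0.256 Mbps.
Per-viewer media rate: 3.756 Mbps.
On the wire with 5% overhead: 3.944 Mbps.
500 Mbps = 500.0 Mbps; 500.0 / 3.944 = 126.78 → 126 viewers.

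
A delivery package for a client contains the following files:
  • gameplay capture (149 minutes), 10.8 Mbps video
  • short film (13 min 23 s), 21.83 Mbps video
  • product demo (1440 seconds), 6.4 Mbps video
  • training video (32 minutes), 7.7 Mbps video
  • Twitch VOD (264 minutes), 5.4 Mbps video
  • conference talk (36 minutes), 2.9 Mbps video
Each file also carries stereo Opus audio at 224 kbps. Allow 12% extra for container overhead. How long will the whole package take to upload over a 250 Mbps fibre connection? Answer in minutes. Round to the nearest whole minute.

18 minutes

Audio: 224 kbps = 0.224 Mbps.
gameplay capture: 11.024 Mbps × 8940 s × 1.12 = 110381.1 Mb
short film: 22.054 Mbps × 803 s × 1.12 = 19834.5 Mb
product demo: 6.624 Mbps × 1440 s × 1.12 = 10683.2 Mb
training video: 7.924 Mbps × 1920 s × 1.12 = 17039.8 Mb
Twitch VOD: 5.624 Mbps × 15840 s × 1.12 = 99774.3 Mb
conference talk: 3.124 Mbps × 2160 s × 1.12 = 7557.6 Mb
Total: 265270.4 Mb = 33158.8 MB.
At 250 Mbps: 265270.4 / 250 = 1061 s ≈ 17.7 minutes.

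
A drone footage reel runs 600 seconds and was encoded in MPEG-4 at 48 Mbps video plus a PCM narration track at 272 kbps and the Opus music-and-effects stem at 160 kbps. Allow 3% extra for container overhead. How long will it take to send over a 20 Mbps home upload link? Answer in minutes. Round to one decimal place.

24.9 minutes

Audio total: 272 + 160 = 432 kbps = 0.432 Mbps.
Total bitrate: 48.432 Mbps.
File: 48.432 Mbps × 600 s = 29059.2 Mb.
With 3% container overhead: ×1.03. → 29931.0 Mb.
At 20 Mbps: 29931.0 / 20 = 1496.5 s ≈ 24.9 minutes.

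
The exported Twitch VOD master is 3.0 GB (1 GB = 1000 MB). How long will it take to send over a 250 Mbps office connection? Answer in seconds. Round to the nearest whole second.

96 seconds

File: 3.0 GB = 24000.0 Mb.
At 250 Mbps: 24000.0 / 250 = 96.0 s ≈ 96 seconds.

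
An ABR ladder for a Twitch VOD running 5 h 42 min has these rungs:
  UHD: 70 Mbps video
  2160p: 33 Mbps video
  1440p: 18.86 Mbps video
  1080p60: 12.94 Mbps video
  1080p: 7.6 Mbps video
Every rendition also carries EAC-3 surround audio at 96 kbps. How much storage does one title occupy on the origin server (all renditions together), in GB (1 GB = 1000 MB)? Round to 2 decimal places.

366.49 GB

5 h 42 min = 342 min = 20520 s
Audio: 96 kbps = 0.096 Mbps.
Sum of rendition bitrates: (70+0.096) + (33+0.096) + (18.86+0.096) + (12.94+0.096) + (7.6+0.096) = 142.880 Mbps.
× 20520 s = 2,931,898 Mb = 366,487 MB = 366.5 GB.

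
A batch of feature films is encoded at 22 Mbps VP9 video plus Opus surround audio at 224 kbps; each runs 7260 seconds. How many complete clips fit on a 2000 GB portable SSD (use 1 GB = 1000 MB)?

Audio: 224 kbps = 0.224 Mbps.
Total bitrate: 22.224 Mbps.
Per item: 22.224 Mbps × 7260 s = 161,346 Mb = 20,168 MB.
Capacity: 2000 GB = 16,000,000 Mb; 99.17 items → 99 complete.

99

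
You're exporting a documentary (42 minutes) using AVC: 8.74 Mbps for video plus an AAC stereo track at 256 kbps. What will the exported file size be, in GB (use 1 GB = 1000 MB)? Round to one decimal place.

2.8 GB

42 min = 2520 s
Audio: 256 kbps = 0.256 Mbps.
Total bitrate: 8.74 + 0.256 = 8.996 Mbps.
Stream data: 8.996 Mbps × 2520 s = 22669.9 Mb.
22,670 Mb ÷ 8 = 2,834 MB → 2.834 GB.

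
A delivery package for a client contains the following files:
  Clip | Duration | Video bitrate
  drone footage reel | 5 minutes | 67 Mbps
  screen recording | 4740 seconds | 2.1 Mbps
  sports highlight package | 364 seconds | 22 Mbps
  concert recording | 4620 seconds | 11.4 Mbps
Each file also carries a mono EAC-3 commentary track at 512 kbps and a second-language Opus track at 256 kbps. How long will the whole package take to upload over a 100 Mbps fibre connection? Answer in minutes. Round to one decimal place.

16.4 minutes

Audio total: 512 + 256 = 768 kbps = 0.768 Mbps.
drone footage reel: 67.768 Mbps × 300 s = 20330.4 Mb
screen recording: 2.868 Mbps × 4740 s = 13594.3 Mb
sports highlight package: 22.768 Mbps × 364 s = 8287.6 Mb
concert recording: 12.168 Mbps × 4620 s = 56216.2 Mb
Total: 98428.4 Mb = 12303.6 MB.
At 100 Mbps: 98428.4 / 100 = 984 s ≈ 16.4 minutes.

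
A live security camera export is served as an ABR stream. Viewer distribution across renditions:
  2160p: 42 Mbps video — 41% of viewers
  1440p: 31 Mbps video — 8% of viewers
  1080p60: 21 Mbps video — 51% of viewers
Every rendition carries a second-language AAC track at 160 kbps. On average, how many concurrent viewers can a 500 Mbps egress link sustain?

16

Audio: 160 kbps = 0.160 Mbps.
Average per-viewer bitrate: 0.41×42.160 + 0.08×31.160 + 0.51×21.160 = 30.570 Mbps.
500 Mbps = 500.0 Mbps; 500.0 / 30.570 = 16.36 → 16.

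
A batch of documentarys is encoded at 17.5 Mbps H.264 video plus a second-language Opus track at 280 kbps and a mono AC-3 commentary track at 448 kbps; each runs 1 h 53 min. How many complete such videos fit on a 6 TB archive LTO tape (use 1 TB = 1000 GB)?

388

1 h 53 min = 113 min = 6780 s
Audio total: 280 + 448 = 728 kbps = 0.728 Mbps.
Total bitrate: 18.228 Mbps.
Per item: 18.228 Mbps × 6780 s = 123,586 Mb = 15,448 MB.
Capacity: 6 TB = 48,000,000 Mb; 388.39 items → 388 complete.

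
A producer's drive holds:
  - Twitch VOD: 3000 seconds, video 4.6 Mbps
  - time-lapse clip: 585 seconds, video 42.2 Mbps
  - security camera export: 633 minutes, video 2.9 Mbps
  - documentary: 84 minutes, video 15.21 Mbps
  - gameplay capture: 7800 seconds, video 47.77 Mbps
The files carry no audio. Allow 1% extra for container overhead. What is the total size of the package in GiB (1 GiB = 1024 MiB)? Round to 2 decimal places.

70.30 GiB

Twitch VOD: 4.600 Mbps × 3000 s × 1.01 = 13938.0 Mb
time-lapse clip: 42.200 Mbps × 585 s × 1.01 = 24933.9 Mb
security camera export: 2.900 Mbps × 37980 s × 1.01 = 111243.4 Mb
documentary: 15.210 Mbps × 5040 s × 1.01 = 77425.0 Mb
gameplay capture: 47.770 Mbps × 7800 s × 1.01 = 376332.1 Mb
Total: 603872.3 Mb = 75484.0 MB.
= 70.30 GiB.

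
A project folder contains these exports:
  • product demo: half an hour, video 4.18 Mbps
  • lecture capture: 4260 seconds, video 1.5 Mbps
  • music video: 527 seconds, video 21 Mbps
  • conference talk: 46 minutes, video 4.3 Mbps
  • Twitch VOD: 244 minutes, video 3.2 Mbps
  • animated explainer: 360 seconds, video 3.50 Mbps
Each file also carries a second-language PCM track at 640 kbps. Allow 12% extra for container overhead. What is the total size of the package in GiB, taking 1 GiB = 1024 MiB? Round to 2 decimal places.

13.11 GiB

Audio: 640 kbps = 0.640 Mbps.
product demo: 4.820 Mbps × 1800 s × 1.12 = 9717.1 Mb
lecture capture: 2.140 Mbps × 4260 s × 1.12 = 10210.4 Mb
music video: 21.640 Mbps × 527 s × 1.12 = 12772.8 Mb
conference talk: 4.940 Mbps × 2760 s × 1.12 = 15270.5 Mb
Twitch VOD: 3.840 Mbps × 14640 s × 1.12 = 62963.7 Mb
animated explainer: 4.140 Mbps × 360 s × 1.12 = 1669.2 Mb
Total: 112603.8 Mb = 14075.5 MB.
= 13.11 GiB.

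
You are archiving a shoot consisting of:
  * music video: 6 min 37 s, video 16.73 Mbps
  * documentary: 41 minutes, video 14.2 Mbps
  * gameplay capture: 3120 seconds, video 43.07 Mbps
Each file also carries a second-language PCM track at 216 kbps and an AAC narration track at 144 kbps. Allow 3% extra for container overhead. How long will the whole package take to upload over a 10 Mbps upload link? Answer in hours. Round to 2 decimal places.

5.10 hours

Audio total: 216 + 144 = 360 kbps = 0.360 Mbps.
music video: 17.090 Mbps × 397 s × 1.03 = 6988.3 Mb
documentary: 14.560 Mbps × 2460 s × 1.03 = 36892.1 Mb
gameplay capture: 43.430 Mbps × 3120 s × 1.03 = 139566.6 Mb
Total: 183447.0 Mb = 22930.9 MB.
At 10 Mbps: 183447.0 / 10 = 18345 s ≈ 5.1 hours.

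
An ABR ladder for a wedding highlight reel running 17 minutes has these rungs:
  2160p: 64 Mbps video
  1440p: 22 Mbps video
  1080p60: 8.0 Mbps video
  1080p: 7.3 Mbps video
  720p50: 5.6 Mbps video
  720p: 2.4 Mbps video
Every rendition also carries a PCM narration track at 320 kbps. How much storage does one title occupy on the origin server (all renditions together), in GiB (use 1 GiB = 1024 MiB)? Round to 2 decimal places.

13.21 GiB

17 min = 1020 s
Audio: 320 kbps = 0.320 Mbps.
Sum of rendition bitrates: (64+0.320) + (22+0.320) + (8.0+0.320) + (7.3+0.320) + (5.6+0.320) + (2.4+0.320) = 111.220 Mbps.
× 1020 s = 113,444 Mb = 14,181 MB = 13.21 GiB.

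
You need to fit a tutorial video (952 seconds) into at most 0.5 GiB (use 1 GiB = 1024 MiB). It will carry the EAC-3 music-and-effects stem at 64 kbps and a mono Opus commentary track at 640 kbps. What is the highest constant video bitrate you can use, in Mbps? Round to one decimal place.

3.8 Mbps

Budget: 0.5 GiB = 4295.0 Mb.
Total bitrate budget: 4295.0 Mb / 952 s = 4.512 Mbps.
Audio total: 64 + 640 = 704 kbps = 0.704 Mbps.
Video: 4.512 − 0.704 = 3.808 Mbps.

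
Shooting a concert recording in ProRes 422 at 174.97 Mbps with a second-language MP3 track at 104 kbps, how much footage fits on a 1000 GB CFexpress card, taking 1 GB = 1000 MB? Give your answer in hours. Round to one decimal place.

12.7 hours

Audio: 104 kbps = 0.104 Mbps.
Total bitrate: 174.97 + 0.104 = 175.074 Mbps.
Capacity: 1000 GB = 8,000,000 Mb.
Recording time: 8,000,000 / 175.074 = 45,695 s ≈ 12.7 hours.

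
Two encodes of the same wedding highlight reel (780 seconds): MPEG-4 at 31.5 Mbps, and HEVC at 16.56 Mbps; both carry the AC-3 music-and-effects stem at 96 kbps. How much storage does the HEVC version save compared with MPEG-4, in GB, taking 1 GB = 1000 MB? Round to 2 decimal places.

1.46 GB

Audio: 96 kbps = 0.096 Mbps.
MPEG-4: 31.596 Mbps × 780 s = 24644.9 Mb = 3.081 GB.
HEVC: 16.656 Mbps × 780 s = 12991.7 Mb = 1.624 GB.
Saving: 3.081 − 1.624 = 1.457 GB.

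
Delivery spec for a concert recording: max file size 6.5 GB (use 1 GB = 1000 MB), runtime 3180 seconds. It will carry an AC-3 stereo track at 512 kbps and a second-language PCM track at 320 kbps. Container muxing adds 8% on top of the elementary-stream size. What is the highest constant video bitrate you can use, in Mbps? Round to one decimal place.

14.3 Mbps

Budget: 6.5 GB = 52000.0 Mb.
Stream payload after overhead: 52000.0 / 1.08 = 48148.1 Mb.
Total bitrate budget: 48148.1 Mb / 3180 s = 15.141 Mbps.
Audio total: 512 + 320 = 832 kbps = 0.832 Mbps.
Video: 15.141 − 0.832 = 14.309 Mbps.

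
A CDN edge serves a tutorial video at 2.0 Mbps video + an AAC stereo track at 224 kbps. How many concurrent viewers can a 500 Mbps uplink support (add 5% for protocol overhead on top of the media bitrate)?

Audio: 224 kbps = 0.224 Mbps.
Per-viewer media rate: 2.224 Mbps.
On the wire with 5% overhead: 2.335 Mbps.
500 Mbps = 500.0 Mbps; 500.0 / 2.335 = 214.11 → 214 viewers.

214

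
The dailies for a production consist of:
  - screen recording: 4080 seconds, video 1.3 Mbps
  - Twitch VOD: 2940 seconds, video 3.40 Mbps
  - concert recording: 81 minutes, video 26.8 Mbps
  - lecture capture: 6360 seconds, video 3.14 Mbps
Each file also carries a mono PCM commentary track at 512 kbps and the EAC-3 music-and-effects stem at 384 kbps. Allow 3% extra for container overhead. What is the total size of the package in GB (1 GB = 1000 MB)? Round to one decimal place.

Audio total: 512 + 384 = 896 kbps = 0.896 Mbps.
screen recording: 2.196 Mbps × 4080 s × 1.03 = 9228.5 Mb
Twitch VOD: 4.296 Mbps × 2940 s × 1.03 = 13009.1 Mb
concert recording: 27.696 Mbps × 4860 s × 1.03 = 138640.6 Mb
lecture capture: 4.036 Mbps × 6360 s × 1.03 = 26439.0 Mb
Total: 187317.3 Mb = 23414.7 MB.
= 23.41 GB.

23.4 GB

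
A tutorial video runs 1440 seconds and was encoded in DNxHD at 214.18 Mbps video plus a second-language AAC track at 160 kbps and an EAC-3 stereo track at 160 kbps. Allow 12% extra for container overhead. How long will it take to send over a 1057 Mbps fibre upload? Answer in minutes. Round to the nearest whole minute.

Audio total: 160 + 160 = 320 kbps = 0.320 Mbps.
Total bitrate: 214.500 Mbps.
File: 214.500 Mbps × 1440 s = 308880.0 Mb.
With 12% container overhead: ×1.12. → 345945.6 Mb.
At 1057 Mbps: 345945.6 / 1057 = 327.3 s ≈ 5.45 minutes.

5 minutes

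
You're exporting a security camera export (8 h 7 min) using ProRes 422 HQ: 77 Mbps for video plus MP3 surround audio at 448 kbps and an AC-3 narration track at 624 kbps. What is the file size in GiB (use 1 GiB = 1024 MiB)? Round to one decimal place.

8 h 7 min = 487 min = 29220 s
Audio total: 448 + 624 = 1072 kbps = 1.072 Mbps.
Total bitrate: 77 + 1.072 = 78.072 Mbps.
Stream data: 78.072 Mbps × 29220 s = 2281263.8 Mb.
2,281,264 Mb = 285,157,980,000 bytes ÷ 1,073,741,824 = 265.6 GiB.

265.6 GiB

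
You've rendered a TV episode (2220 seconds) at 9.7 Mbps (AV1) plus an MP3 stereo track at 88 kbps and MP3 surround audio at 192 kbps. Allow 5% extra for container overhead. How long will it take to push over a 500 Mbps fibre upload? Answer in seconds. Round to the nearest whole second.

47 seconds

Audio total: 88 + 192 = 280 kbps = 0.280 Mbps.
Total bitrate: 9.980 Mbps.
File: 9.980 Mbps × 2220 s = 22155.6 Mb.
With 5% container overhead: ×1.05. → 23263.4 Mb.
At 500 Mbps: 23263.4 / 500 = 46.5 s ≈ 46.5 seconds.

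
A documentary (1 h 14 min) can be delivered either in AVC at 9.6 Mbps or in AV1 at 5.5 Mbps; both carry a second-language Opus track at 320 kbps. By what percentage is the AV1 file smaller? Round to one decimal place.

41.3%

1 h 14 min = 74 min = 4440 s
Audio: 320 kbps = 0.320 Mbps.
AVC: 9.920 Mbps × 4440 s = 44044.8 Mb = 5.506 GB.
AV1: 5.820 Mbps × 4440 s = 25840.8 Mb = 3.230 GB.
Reduction: (1 − 3.230/5.506) × 100 = 41.33%.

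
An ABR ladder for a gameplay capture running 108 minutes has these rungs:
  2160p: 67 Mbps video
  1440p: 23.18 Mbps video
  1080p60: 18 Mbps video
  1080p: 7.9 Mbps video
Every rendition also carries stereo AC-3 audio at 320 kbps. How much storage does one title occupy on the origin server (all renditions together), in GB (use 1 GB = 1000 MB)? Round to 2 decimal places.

108 min = 6480 s
Audio: 320 kbps = 0.320 Mbps.
Sum of rendition bitrates: (67+0.320) + (23.18+0.320) + (18+0.320) + (7.9+0.320) = 117.360 Mbps.
× 6480 s = 760,493 Mb = 95,062 MB = 95.06 GB.

95.06 GB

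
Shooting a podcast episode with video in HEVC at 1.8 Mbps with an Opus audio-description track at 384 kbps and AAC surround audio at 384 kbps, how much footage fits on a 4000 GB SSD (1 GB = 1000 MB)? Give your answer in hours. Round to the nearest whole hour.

Audio total: 384 + 384 = 768 kbps = 0.768 Mbps.
Total bitrate: 1.8 + 0.768 = 2.568 Mbps.
Capacity: 4000 GB = 32,000,000 Mb.
Recording time: 32,000,000 / 2.568 = 12,461,059 s ≈ 3,461 hours.

3461 hours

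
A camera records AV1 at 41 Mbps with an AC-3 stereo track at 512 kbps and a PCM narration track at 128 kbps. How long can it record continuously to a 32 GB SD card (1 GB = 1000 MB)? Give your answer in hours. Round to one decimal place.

1.7 hours

Audio total: 512 + 128 = 640 kbps = 0.640 Mbps.
Total bitrate: 41 + 0.640 = 41.640 Mbps.
Capacity: 32 GB = 256,000 Mb.
Recording time: 256,000 / 41.640 = 6,148 s ≈ 1.71 hours.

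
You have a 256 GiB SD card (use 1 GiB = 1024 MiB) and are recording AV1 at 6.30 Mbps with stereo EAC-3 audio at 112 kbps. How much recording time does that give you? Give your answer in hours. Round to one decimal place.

Audio: 112 kbps = 0.112 Mbps.
Total bitrate: 6.30 + 0.112 = 6.412 Mbps.
Capacity: 256 GiB = 2,199,023 Mb.
Recording time: 2,199,023 / 6.412 = 342,954 s ≈ 95.3 hours.

95.3 hours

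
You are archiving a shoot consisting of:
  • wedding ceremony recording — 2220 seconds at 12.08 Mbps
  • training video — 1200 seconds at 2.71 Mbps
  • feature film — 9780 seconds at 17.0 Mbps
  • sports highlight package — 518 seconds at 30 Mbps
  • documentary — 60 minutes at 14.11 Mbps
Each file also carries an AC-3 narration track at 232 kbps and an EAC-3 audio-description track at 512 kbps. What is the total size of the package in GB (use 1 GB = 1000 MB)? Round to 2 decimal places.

34.44 GB

Audio total: 232 + 512 = 744 kbps = 0.744 Mbps.
wedding ceremony recording: 12.824 Mbps × 2220 s = 28469.3 Mb
training video: 3.454 Mbps × 1200 s = 4144.8 Mb
feature film: 17.744 Mbps × 9780 s = 173536.3 Mb
sports highlight package: 30.744 Mbps × 518 s = 15925.4 Mb
documentary: 14.854 Mbps × 3600 s = 53474.4 Mb
Total: 275550.2 Mb = 34443.8 MB.
= 34.44 GB.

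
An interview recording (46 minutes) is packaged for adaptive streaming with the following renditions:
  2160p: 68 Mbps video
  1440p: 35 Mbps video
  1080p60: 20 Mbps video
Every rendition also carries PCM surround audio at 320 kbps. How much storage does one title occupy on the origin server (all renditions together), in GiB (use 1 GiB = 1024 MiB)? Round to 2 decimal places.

46 min = 2760 s
Audio: 320 kbps = 0.320 Mbps.
Sum of rendition bitrates: (68+0.320) + (35+0.320) + (20+0.320) = 123.960 Mbps.
× 2760 s = 342,130 Mb = 42,766 MB = 39.83 GiB.

39.83 GiB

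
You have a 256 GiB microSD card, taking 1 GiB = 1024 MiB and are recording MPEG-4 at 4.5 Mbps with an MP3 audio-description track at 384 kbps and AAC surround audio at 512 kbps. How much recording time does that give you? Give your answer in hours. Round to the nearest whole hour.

113 hours

Audio total: 384 + 512 = 896 kbps = 0.896 Mbps.
Total bitrate: 4.5 + 0.896 = 5.396 Mbps.
Capacity: 256 GiB = 2,199,023 Mb.
Recording time: 2,199,023 / 5.396 = 407,528 s ≈ 113 hours.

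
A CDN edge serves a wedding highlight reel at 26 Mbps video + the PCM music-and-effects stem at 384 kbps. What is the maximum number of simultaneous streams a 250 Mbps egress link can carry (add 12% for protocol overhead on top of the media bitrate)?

Audio: 384 kbps = 0.384 Mbps.
Per-viewer media rate: 26.384 Mbps.
On the wire with 12% overhead: 29.550 Mbps.
250 Mbps = 250.0 Mbps; 250.0 / 29.550 = 8.46 → 8 viewers.

8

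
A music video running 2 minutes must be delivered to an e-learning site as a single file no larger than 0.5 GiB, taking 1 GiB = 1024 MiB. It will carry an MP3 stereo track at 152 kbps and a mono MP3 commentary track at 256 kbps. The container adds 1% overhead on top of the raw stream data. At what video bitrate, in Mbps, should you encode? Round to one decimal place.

35.0 Mbps

Budget: 0.5 GiB = 4295.0 Mb.
Stream payload after overhead: 4295.0 / 1.01 = 4252.4 Mb.
2 min = 120 s
Total bitrate budget: 4252.4 Mb / 120 s = 35.437 Mbps.
Audio total: 152 + 256 = 408 kbps = 0.408 Mbps.
Video: 35.437 − 0.408 = 35.029 Mbps.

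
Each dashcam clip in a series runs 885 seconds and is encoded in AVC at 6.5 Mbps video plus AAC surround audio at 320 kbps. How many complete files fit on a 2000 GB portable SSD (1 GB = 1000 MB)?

Audio: 320 kbps = 0.320 Mbps.
Total bitrate: 6.820 Mbps.
Per item: 6.820 Mbps × 885 s = 6,036 Mb = 754.5 MB.
Capacity: 2000 GB = 16,000,000 Mb; 2650.89 items → 2650 complete.

2650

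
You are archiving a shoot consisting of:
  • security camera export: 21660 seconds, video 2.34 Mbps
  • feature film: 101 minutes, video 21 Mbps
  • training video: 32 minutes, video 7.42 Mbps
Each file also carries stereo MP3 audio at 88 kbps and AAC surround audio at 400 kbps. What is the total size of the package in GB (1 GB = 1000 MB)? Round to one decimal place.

Audio total: 88 + 400 = 488 kbps = 0.488 Mbps.
security camera export: 2.828 Mbps × 21660 s = 61254.5 Mb
feature film: 21.488 Mbps × 6060 s = 130217.3 Mb
training video: 7.908 Mbps × 1920 s = 15183.4 Mb
Total: 206655.1 Mb = 25831.9 MB.
= 25.83 GB.

25.8 GB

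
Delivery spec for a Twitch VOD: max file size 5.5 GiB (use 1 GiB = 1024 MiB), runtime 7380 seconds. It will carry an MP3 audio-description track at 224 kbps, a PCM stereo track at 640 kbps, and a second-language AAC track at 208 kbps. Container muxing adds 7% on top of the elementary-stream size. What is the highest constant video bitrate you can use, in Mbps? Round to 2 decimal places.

4.91 Mbps

Budget: 5.5 GiB = 47244.6 Mb.
Stream payload after overhead: 47244.6 / 1.07 = 44153.9 Mb.
Total bitrate budget: 44153.9 Mb / 7380 s = 5.983 Mbps.
Audio total: 224 + 640 + 208 = 1072 kbps = 1.072 Mbps.
Video: 5.983 − 1.072 = 4.911 Mbps.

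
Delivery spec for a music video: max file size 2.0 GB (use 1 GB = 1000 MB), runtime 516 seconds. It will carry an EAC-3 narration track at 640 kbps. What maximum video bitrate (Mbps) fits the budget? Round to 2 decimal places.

Budget: 2.0 GB = 16000.0 Mb.
Total bitrate budget: 16000.0 Mb / 516 s = 31.008 Mbps.
Audio: 640 kbps = 0.640 Mbps.
Video: 31.008 − 0.640 = 30.368 Mbps.

30.37 Mbps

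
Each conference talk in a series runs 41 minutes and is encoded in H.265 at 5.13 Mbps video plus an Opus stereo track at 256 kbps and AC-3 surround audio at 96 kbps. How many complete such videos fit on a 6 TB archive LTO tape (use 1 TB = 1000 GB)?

41 min = 2460 s
Audio total: 256 + 96 = 352 kbps = 0.352 Mbps.
Total bitrate: 5.482 Mbps.
Per item: 5.482 Mbps × 2460 s = 13,486 Mb = 1,686 MB.
Capacity: 6 TB = 48,000,000 Mb; 3559.32 items → 3559 complete.

3559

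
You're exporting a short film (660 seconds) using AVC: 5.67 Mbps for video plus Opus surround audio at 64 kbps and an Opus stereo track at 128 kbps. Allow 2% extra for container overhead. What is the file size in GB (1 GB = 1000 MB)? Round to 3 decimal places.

Audio total: 64 + 128 = 192 kbps = 0.192 Mbps.
Total bitrate: 5.67 + 0.192 = 5.862 Mbps.
Stream data: 5.862 Mbps × 660 s = 3868.9 Mb.
With 2% container overhead: ×1.02.
3,946 Mb ÷ 8 = 493.3 MB → 0.4933 GB.

0.493 GB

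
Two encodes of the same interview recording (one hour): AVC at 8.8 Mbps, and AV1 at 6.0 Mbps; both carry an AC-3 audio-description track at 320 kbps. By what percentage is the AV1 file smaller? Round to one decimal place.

30.7%

1 h = 3600 s
Audio: 320 kbps = 0.320 Mbps.
AVC: 9.120 Mbps × 3600 s = 32832.0 Mb = 4.104 GB.
AV1: 6.320 Mbps × 3600 s = 22752.0 Mb = 2.844 GB.
Reduction: (1 − 2.844/4.104) × 100 = 30.70%.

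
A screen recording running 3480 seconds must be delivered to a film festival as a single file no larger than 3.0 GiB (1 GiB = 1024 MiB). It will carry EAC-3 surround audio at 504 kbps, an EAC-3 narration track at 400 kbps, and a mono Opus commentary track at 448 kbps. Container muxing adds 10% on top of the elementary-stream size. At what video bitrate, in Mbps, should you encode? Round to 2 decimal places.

Budget: 3.0 GiB = 25769.8 Mb.
Stream payload after overhead: 25769.8 / 1.10 = 23427.1 Mb.
Total bitrate budget: 23427.1 Mb / 3480 s = 6.732 Mbps.
Audio total: 504 + 400 + 448 = 1352 kbps = 1.352 Mbps.
Video: 6.732 − 1.352 = 5.380 Mbps.

5.38 Mbps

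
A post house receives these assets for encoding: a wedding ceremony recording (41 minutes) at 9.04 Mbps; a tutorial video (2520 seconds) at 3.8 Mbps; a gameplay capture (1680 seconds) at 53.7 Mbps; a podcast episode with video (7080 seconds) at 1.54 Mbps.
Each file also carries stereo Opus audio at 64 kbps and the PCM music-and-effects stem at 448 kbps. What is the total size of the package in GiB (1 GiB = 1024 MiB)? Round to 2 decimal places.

Audio total: 64 + 448 = 512 kbps = 0.512 Mbps.
wedding ceremony recording: 9.552 Mbps × 2460 s = 23497.9 Mb
tutorial video: 4.312 Mbps × 2520 s = 10866.2 Mb
gameplay capture: 54.212 Mbps × 1680 s = 91076.2 Mb
podcast episode with video: 2.052 Mbps × 7080 s = 14528.2 Mb
Total: 139968.5 Mb = 17496.1 MB.
= 16.29 GiB.

16.29 GiB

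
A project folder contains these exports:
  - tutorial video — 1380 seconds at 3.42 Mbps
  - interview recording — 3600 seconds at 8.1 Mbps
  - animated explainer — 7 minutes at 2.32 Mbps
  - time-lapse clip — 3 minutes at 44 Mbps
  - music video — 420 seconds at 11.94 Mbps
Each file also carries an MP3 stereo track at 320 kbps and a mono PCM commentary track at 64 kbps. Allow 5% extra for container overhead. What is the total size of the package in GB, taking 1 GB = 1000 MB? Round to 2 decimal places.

6.57 GB

Audio total: 320 + 64 = 384 kbps = 0.384 Mbps.
tutorial video: 3.804 Mbps × 1380 s × 1.05 = 5512.0 Mb
interview recording: 8.484 Mbps × 3600 s × 1.05 = 32069.5 Mb
animated explainer: 2.704 Mbps × 420 s × 1.05 = 1192.5 Mb
time-lapse clip: 44.384 Mbps × 180 s × 1.05 = 8388.6 Mb
music video: 12.324 Mbps × 420 s × 1.05 = 5434.9 Mb
Total: 52597.4 Mb = 6574.7 MB.
= 6.575 GB.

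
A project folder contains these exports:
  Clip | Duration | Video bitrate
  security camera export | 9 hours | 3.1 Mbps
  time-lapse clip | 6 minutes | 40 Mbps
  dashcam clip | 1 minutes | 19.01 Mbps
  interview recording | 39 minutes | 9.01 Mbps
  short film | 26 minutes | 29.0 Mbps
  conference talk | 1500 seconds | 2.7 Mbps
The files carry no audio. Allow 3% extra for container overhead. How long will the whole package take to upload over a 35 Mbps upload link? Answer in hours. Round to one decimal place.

security camera export: 3.100 Mbps × 32400 s × 1.03 = 103453.2 Mb
time-lapse clip: 40.000 Mbps × 360 s × 1.03 = 14832.0 Mb
dashcam clip: 19.010 Mbps × 60 s × 1.03 = 1174.8 Mb
interview recording: 9.010 Mbps × 2340 s × 1.03 = 21715.9 Mb
short film: 29.000 Mbps × 1560 s × 1.03 = 46597.2 Mb
conference talk: 2.700 Mbps × 1500 s × 1.03 = 4171.5 Mb
Total: 191944.6 Mb = 23993.1 MB.
At 35 Mbps: 191944.6 / 35 = 5484 s ≈ 1.52 hours.

1.5 hours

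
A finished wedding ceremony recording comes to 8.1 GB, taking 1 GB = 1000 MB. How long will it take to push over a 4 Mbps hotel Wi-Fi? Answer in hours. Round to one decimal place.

4.5 hours

File: 8.1 GB = 64800.0 Mb.
At 4 Mbps: 64800.0 / 4 = 16200.0 s ≈ 4.5 hours.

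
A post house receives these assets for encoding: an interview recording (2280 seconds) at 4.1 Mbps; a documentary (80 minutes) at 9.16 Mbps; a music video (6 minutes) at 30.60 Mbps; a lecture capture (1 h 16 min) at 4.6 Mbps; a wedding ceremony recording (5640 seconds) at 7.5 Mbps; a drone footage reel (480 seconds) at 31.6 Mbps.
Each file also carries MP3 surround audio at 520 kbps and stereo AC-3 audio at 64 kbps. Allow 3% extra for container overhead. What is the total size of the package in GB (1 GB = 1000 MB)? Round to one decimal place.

Audio total: 520 + 64 = 584 kbps = 0.584 Mbps.
interview recording: 4.684 Mbps × 2280 s × 1.03 = 10999.9 Mb
documentary: 9.744 Mbps × 4800 s × 1.03 = 48174.3 Mb
music video: 31.184 Mbps × 360 s × 1.03 = 11563.0 Mb
lecture capture: 5.184 Mbps × 4560 s × 1.03 = 24348.2 Mb
wedding ceremony recording: 8.084 Mbps × 5640 s × 1.03 = 46961.6 Mb
drone footage reel: 32.184 Mbps × 480 s × 1.03 = 15911.8 Mb
Total: 157958.8 Mb = 19744.9 MB.
= 19.74 GB.

19.7 GB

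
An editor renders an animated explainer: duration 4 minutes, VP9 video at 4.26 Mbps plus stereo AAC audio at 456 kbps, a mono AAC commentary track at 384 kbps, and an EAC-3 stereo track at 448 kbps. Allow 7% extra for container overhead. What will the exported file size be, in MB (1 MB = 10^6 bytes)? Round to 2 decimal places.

4 min = 240 s
Audio total: 456 + 384 + 448 = 1288 kbps = 1.288 Mbps.
Total bitrate: 4.26 + 1.288 = 5.548 Mbps.
Stream data: 5.548 Mbps × 240 s = 1331.5 Mb.
With 7% container overhead: ×1.07.
1,425 Mb ÷ 8 = 178.1 MB → 178.1 MB.

178.09 MB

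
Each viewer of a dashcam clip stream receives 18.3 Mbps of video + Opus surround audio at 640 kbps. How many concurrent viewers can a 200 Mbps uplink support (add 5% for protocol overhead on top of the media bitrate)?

10

Audio: 640 kbps = 0.640 Mbps.
Per-viewer media rate: 18.940 Mbps.
On the wire with 5% overhead: 19.887 Mbps.
200 Mbps = 200.0 Mbps; 200.0 / 19.887 = 10.06 → 10 viewers.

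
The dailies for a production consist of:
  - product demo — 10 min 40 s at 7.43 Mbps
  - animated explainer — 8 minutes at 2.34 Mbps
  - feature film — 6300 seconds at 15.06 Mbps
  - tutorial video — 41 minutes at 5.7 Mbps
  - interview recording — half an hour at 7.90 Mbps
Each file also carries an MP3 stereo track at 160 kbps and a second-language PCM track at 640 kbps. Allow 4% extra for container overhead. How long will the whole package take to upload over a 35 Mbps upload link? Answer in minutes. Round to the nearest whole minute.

Audio total: 160 + 640 = 800 kbps = 0.800 Mbps.
product demo: 8.230 Mbps × 640 s × 1.04 = 5477.9 Mb
animated explainer: 3.140 Mbps × 480 s × 1.04 = 1567.5 Mb
feature film: 15.860 Mbps × 6300 s × 1.04 = 103914.7 Mb
tutorial video: 6.500 Mbps × 2460 s × 1.04 = 16629.6 Mb
interview recording: 8.700 Mbps × 1800 s × 1.04 = 16286.4 Mb
Total: 143876.1 Mb = 17984.5 MB.
At 35 Mbps: 143876.1 / 35 = 4111 s ≈ 68.5 minutes.

69 minutes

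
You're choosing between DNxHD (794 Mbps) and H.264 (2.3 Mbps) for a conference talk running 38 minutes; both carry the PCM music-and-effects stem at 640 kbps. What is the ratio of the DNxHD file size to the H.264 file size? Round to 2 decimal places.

270.29

38 min = 2280 s
Audio: 640 kbps = 0.640 Mbps.
DNxHD: 794.640 Mbps × 2280 s = 1811779.2 Mb = 210.919 GiB.
H.264: 2.940 Mbps × 2280 s = 6703.2 Mb = 0.780 GiB.
Ratio: 210.919 / 0.780 = 270.286.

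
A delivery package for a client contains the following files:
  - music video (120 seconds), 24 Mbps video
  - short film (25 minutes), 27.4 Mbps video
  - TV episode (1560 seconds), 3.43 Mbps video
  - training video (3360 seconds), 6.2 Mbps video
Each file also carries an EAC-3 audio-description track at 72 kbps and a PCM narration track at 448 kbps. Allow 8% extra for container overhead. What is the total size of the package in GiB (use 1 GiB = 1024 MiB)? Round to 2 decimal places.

Audio total: 72 + 448 = 520 kbps = 0.520 Mbps.
music video: 24.520 Mbps × 120 s × 1.08 = 3177.8 Mb
short film: 27.920 Mbps × 1500 s × 1.08 = 45230.4 Mb
TV episode: 3.950 Mbps × 1560 s × 1.08 = 6655.0 Mb
training video: 6.720 Mbps × 3360 s × 1.08 = 24385.5 Mb
Total: 79448.7 Mb = 9931.1 MB.
= 9.249 GiB.

9.25 GiB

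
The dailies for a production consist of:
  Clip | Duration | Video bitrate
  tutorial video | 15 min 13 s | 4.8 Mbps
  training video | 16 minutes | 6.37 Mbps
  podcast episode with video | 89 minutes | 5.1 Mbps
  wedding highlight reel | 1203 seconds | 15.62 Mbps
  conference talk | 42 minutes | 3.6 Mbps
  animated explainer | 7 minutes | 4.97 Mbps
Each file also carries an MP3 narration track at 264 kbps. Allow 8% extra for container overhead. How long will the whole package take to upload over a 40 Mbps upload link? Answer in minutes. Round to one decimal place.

31.8 minutes

Audio: 264 kbps = 0.264 Mbps.
tutorial video: 5.064 Mbps × 913 s × 1.08 = 4993.3 Mb
training video: 6.634 Mbps × 960 s × 1.08 = 6878.1 Mb
podcast episode with video: 5.364 Mbps × 5340 s × 1.08 = 30935.3 Mb
wedding highlight reel: 15.884 Mbps × 1203 s × 1.08 = 20637.1 Mb
conference talk: 3.864 Mbps × 2520 s × 1.08 = 10516.3 Mb
animated explainer: 5.234 Mbps × 420 s × 1.08 = 2374.1 Mb
Total: 76334.2 Mb = 9541.8 MB.
At 40 Mbps: 76334.2 / 40 = 1908 s ≈ 31.8 minutes.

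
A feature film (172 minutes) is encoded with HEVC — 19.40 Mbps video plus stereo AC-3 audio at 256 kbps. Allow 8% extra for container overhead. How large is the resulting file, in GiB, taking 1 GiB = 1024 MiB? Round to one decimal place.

172 min = 10320 s
Audio: 256 kbps = 0.256 Mbps.
Total bitrate: 19.40 + 0.256 = 19.656 Mbps.
Stream data: 19.656 Mbps × 10320 s = 202849.9 Mb.
With 8% container overhead: ×1.08.
219,078 Mb = 27,384,739,200 bytes ÷ 1,073,741,824 = 25.50 GiB.

25.5 GiB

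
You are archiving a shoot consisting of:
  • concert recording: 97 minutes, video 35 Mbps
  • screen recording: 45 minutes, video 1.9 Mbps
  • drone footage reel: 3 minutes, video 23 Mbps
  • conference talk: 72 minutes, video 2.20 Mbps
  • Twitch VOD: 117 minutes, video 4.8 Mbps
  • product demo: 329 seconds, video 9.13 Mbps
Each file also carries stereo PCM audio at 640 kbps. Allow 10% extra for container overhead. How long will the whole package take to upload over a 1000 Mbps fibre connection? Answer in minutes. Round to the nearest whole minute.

Audio: 640 kbps = 0.640 Mbps.
concert recording: 35.640 Mbps × 5820 s × 1.10 = 228167.3 Mb
screen recording: 2.540 Mbps × 2700 s × 1.10 = 7543.8 Mb
drone footage reel: 23.640 Mbps × 180 s × 1.10 = 4680.7 Mb
conference talk: 2.840 Mbps × 4320 s × 1.10 = 13495.7 Mb
Twitch VOD: 5.440 Mbps × 7020 s × 1.10 = 42007.7 Mb
product demo: 9.770 Mbps × 329 s × 1.10 = 3535.8 Mb
Total: 299430.9 Mb = 37428.9 MB.
At 1000 Mbps: 299430.9 / 1000 = 299 s ≈ 4.99 minutes.

5 minutes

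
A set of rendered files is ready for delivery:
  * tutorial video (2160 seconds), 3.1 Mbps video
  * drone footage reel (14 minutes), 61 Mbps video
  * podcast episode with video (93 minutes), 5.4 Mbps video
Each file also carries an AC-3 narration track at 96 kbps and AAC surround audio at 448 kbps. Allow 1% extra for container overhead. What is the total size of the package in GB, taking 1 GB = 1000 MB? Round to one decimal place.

Audio total: 96 + 448 = 544 kbps = 0.544 Mbps.
tutorial video: 3.644 Mbps × 2160 s × 1.01 = 7949.8 Mb
drone footage reel: 61.544 Mbps × 840 s × 1.01 = 52213.9 Mb
podcast episode with video: 5.944 Mbps × 5580 s × 1.01 = 33499.2 Mb
Total: 93662.9 Mb = 11707.9 MB.
= 11.71 GB.

11.7 GB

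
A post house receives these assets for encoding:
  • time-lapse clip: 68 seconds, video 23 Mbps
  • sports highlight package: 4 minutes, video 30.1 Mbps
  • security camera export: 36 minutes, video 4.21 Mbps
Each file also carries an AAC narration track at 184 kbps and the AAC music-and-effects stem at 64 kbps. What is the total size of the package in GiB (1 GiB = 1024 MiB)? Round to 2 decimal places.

2.15 GiB

Audio total: 184 + 64 = 248 kbps = 0.248 Mbps.
time-lapse clip: 23.248 Mbps × 68 s = 1580.9 Mb
sports highlight package: 30.348 Mbps × 240 s = 7283.5 Mb
security camera export: 4.458 Mbps × 2160 s = 9629.3 Mb
Total: 18493.7 Mb = 2311.7 MB.
= 2.153 GiB.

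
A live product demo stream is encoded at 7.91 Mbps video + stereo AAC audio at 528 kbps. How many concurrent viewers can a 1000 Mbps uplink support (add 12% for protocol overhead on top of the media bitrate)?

Audio: 528 kbps = 0.528 Mbps.
Per-viewer media rate: 8.438 Mbps.
On the wire with 12% overhead: 9.451 Mbps.
1000 Mbps = 1,000 Mbps; 1,000 / 9.451 = 105.81 → 105 viewers.

105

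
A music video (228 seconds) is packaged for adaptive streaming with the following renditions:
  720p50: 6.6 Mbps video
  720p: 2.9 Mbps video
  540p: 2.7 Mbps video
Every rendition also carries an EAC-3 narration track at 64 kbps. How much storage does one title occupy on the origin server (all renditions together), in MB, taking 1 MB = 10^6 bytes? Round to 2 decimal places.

353.17 MB

Audio: 64 kbps = 0.064 Mbps.
Sum of rendition bitrates: (6.6+0.064) + (2.9+0.064) + (2.7+0.064) = 12.392 Mbps.
× 228 s = 2,825 Mb = 353.2 MB = 353.2 MB.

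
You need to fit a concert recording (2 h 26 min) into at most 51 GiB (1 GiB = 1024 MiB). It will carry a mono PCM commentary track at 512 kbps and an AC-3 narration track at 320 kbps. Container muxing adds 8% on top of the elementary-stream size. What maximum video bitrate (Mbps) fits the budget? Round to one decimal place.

Budget: 51 GiB = 438086.7 Mb.
Stream payload after overhead: 438086.7 / 1.08 = 405635.8 Mb.
2 h 26 min = 146 min = 8760 s
Total bitrate budget: 405635.8 Mb / 8760 s = 46.305 Mbps.
Audio total: 512 + 320 = 832 kbps = 0.832 Mbps.
Video: 46.305 − 0.832 = 45.473 Mbps.

45.5 Mbps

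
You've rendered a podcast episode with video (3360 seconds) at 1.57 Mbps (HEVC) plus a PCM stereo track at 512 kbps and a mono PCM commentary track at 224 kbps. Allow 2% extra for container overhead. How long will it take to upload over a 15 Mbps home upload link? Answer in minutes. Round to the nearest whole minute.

9 minutes

Audio total: 512 + 224 = 736 kbps = 0.736 Mbps.
Total bitrate: 2.306 Mbps.
File: 2.306 Mbps × 3360 s = 7748.2 Mb.
With 2% container overhead: ×1.02. → 7903.1 Mb.
At 15 Mbps: 7903.1 / 15 = 526.9 s ≈ 8.78 minutes.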